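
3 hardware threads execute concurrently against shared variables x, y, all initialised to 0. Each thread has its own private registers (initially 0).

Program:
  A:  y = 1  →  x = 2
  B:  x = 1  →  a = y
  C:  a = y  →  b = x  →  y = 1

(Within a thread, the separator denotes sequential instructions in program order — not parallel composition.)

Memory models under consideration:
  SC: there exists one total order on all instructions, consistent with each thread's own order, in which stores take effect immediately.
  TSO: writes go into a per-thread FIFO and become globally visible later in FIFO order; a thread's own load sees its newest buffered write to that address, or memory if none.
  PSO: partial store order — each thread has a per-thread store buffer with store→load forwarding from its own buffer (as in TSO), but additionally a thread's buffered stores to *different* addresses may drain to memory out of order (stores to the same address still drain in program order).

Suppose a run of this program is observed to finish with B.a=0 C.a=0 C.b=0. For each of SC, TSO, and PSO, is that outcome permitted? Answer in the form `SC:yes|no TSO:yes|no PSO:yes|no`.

SC:yes TSO:yes PSO:yes

outcome vector order: (B.a,C.a,C.b)
SC (11): <0 0 0>, <0 0 1>, <0 0 2>, <0 1 1>, <0 1 2>, <1 0 0>, <1 0 1>, <1 0 2>, <1 1 0>, <1 1 1>, <1 1 2>
TSO (12): <0 0 0>, <0 0 1>, <0 0 2>, <0 1 0>, <0 1 1>, <0 1 2>, <1 0 0>, <1 0 1>, <1 0 2>, <1 1 0>, <1 1 1>, <1 1 2>
PSO (12): <0 0 0>, <0 0 1>, <0 0 2>, <0 1 0>, <0 1 1>, <0 1 2>, <1 0 0>, <1 0 1>, <1 0 2>, <1 1 0>, <1 1 1>, <1 1 2>
target <0 0 0> ∈ {SC,TSO,PSO}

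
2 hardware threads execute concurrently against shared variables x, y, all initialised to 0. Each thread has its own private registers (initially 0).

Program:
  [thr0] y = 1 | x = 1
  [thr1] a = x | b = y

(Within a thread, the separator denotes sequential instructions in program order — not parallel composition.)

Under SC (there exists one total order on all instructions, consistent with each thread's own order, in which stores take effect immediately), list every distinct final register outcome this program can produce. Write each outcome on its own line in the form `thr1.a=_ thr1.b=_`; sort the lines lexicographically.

thr1.a=0 thr1.b=0
thr1.a=0 thr1.b=1
thr1.a=1 thr1.b=1

outcome vector order: (thr1.a,thr1.b)
|SC outcomes| = 3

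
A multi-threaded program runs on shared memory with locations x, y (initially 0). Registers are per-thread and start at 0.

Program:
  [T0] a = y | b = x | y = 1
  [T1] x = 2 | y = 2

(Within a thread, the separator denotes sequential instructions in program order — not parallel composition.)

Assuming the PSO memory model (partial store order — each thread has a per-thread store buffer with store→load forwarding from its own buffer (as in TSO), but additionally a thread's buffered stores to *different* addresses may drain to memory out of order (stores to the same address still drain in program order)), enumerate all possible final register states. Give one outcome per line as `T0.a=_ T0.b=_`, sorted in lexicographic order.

outcome vector order: (T0.a,T0.b)
|PSO outcomes| = 4

T0.a=0 T0.b=0
T0.a=0 T0.b=2
T0.a=2 T0.b=0
T0.a=2 T0.b=2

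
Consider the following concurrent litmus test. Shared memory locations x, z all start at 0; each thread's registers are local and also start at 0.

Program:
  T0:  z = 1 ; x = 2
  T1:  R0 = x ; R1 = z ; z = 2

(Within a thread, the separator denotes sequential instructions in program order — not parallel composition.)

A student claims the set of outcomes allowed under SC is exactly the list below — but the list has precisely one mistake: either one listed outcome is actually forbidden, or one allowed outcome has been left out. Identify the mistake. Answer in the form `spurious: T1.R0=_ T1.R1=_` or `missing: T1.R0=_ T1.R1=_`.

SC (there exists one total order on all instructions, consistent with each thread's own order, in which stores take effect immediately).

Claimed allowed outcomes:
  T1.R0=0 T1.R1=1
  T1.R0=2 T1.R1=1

missing: T1.R0=0 T1.R1=0

outcome vector order: (T1.R0,T1.R1)
[SC] allowed = {0/0 0/1 2/1}
SC∖claimed = {0/0}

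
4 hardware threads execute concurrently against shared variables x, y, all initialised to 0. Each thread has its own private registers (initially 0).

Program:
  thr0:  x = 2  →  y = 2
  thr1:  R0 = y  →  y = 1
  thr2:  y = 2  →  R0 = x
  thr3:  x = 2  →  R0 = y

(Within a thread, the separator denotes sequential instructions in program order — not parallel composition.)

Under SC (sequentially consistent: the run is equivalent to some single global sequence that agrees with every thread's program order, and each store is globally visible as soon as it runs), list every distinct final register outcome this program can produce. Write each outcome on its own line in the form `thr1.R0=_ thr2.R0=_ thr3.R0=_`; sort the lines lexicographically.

thr1.R0=0 thr2.R0=0 thr3.R0=1
thr1.R0=0 thr2.R0=0 thr3.R0=2
thr1.R0=0 thr2.R0=2 thr3.R0=0
thr1.R0=0 thr2.R0=2 thr3.R0=1
thr1.R0=0 thr2.R0=2 thr3.R0=2
thr1.R0=2 thr2.R0=0 thr3.R0=1
thr1.R0=2 thr2.R0=0 thr3.R0=2
thr1.R0=2 thr2.R0=2 thr3.R0=0
thr1.R0=2 thr2.R0=2 thr3.R0=1
thr1.R0=2 thr2.R0=2 thr3.R0=2

outcome vector order: (thr1.R0,thr2.R0,thr3.R0)
|SC outcomes| = 10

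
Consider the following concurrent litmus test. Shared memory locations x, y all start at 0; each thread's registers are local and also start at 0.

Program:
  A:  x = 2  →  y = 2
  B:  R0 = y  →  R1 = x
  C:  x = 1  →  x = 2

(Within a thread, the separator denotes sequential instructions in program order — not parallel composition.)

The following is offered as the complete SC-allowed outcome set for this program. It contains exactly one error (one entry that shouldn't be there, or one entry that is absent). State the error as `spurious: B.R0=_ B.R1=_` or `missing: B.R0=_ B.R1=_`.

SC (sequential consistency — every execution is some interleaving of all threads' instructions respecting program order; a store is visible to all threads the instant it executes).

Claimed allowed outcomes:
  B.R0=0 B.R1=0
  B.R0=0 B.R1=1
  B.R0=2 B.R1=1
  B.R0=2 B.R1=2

outcome vector order: (B.R0,B.R1)
[SC] allowed = {0/0; 0/1; 0/2; 2/1; 2/2}
SC∖claimed = {0/2}

missing: B.R0=0 B.R1=2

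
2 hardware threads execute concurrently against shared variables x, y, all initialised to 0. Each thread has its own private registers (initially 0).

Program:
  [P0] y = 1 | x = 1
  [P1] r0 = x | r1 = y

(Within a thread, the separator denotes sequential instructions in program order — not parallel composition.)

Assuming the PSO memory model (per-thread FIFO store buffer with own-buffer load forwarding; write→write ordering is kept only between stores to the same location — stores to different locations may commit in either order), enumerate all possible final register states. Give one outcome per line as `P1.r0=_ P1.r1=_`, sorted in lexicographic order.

outcome vector order: (P1.r0,P1.r1)
|PSO outcomes| = 4

P1.r0=0 P1.r1=0
P1.r0=0 P1.r1=1
P1.r0=1 P1.r1=0
P1.r0=1 P1.r1=1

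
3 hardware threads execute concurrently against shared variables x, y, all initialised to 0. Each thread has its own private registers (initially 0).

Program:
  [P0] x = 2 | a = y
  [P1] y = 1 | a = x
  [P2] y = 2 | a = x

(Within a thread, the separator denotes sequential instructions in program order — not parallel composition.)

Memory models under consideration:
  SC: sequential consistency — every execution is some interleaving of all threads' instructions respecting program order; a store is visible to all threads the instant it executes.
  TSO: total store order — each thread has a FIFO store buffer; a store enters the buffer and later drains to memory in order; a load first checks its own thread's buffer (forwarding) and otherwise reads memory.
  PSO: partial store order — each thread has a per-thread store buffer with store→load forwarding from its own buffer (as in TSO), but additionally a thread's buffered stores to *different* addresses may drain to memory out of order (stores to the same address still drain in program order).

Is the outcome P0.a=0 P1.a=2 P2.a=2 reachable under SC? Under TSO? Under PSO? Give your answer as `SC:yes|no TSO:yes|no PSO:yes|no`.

SC:yes TSO:yes PSO:yes

outcome vector order: (P0.a,P1.a,P2.a)
SC: 9 outcomes — {(0,2,2) (1,0,0) (1,0,2) (1,2,0) (1,2,2) (2,0,0) (2,0,2) (2,2,0) (2,2,2)}
TSO: 12 outcomes — {(0,0,0) (0,0,2) (0,2,0) (0,2,2) (1,0,0) (1,0,2) (1,2,0) (1,2,2) (2,0,0) (2,0,2) (2,2,0) (2,2,2)}
PSO: 12 outcomes — {(0,0,0) (0,0,2) (0,2,0) (0,2,2) (1,0,0) (1,0,2) (1,2,0) (1,2,2) (2,0,0) (2,0,2) (2,2,0) (2,2,2)}
target (0,2,2) ∈ {SC,TSO,PSO}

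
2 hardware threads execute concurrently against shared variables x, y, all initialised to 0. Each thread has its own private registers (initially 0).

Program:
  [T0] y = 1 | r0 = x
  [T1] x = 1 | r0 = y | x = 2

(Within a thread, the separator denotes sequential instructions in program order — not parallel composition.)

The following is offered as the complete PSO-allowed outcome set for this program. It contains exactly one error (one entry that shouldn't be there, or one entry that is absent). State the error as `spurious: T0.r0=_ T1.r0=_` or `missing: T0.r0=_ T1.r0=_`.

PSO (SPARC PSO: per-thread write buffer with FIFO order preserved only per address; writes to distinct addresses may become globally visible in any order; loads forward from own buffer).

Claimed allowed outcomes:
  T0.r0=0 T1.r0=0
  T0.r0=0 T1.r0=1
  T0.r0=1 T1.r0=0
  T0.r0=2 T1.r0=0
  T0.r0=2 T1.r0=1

outcome vector order: (T0.r0,T1.r0)
PSO (6): <0 0>; <0 1>; <1 0>; <1 1>; <2 0>; <2 1>
PSO∖claimed = {<1 1>}

missing: T0.r0=1 T1.r0=1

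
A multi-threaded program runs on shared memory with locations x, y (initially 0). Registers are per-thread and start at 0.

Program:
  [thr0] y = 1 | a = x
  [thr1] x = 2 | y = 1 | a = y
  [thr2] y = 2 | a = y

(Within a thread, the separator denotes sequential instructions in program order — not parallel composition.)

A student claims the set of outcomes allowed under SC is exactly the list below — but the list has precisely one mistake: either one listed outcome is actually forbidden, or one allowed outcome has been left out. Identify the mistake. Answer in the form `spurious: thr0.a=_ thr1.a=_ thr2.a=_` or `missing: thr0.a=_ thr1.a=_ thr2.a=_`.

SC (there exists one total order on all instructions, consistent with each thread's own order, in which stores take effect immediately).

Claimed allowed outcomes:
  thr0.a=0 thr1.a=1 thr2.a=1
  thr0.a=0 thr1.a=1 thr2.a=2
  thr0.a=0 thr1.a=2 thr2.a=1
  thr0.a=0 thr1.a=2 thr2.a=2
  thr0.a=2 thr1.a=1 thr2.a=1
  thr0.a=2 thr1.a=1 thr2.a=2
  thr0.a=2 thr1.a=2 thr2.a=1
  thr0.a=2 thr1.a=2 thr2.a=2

spurious: thr0.a=0 thr1.a=2 thr2.a=1

outcome vector order: (thr0.a,thr1.a,thr2.a)
[SC] allowed = {0/1/1 0/1/2 0/2/2 2/1/1 2/1/2 2/2/1 2/2/2}
claimed∖SC = {0/2/1}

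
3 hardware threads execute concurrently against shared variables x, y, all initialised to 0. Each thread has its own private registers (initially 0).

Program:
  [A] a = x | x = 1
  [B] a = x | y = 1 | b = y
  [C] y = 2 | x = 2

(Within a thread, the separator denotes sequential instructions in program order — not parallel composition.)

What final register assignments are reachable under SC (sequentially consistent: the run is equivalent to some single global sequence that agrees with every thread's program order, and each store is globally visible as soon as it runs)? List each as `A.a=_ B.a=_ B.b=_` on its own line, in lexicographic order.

outcome vector order: (A.a,B.a,B.b)
|SC outcomes| = 9

A.a=0 B.a=0 B.b=1
A.a=0 B.a=0 B.b=2
A.a=0 B.a=1 B.b=1
A.a=0 B.a=1 B.b=2
A.a=0 B.a=2 B.b=1
A.a=2 B.a=0 B.b=1
A.a=2 B.a=0 B.b=2
A.a=2 B.a=1 B.b=1
A.a=2 B.a=2 B.b=1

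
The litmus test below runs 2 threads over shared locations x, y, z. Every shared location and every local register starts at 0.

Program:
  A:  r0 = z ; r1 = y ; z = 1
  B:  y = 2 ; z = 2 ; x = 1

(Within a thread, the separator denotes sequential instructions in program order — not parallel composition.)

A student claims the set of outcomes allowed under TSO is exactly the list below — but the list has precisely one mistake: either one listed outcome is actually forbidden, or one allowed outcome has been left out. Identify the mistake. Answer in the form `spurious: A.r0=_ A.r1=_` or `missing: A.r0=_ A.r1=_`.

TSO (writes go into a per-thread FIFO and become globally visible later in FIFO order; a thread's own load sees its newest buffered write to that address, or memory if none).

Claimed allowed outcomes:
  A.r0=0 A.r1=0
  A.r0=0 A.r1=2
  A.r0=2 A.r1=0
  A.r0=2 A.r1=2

spurious: A.r0=2 A.r1=0

outcome vector order: (A.r0,A.r1)
TSO (3): 0/0 0/2 2/2
claimed∖TSO = {2/0}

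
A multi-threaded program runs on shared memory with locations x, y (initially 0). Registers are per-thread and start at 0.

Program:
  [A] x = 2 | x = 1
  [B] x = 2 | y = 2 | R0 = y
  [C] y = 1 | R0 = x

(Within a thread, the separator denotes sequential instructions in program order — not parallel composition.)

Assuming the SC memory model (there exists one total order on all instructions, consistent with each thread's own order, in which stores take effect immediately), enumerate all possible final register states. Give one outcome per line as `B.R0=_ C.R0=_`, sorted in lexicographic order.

B.R0=1 C.R0=1
B.R0=1 C.R0=2
B.R0=2 C.R0=0
B.R0=2 C.R0=1
B.R0=2 C.R0=2

outcome vector order: (B.R0,C.R0)
|SC outcomes| = 5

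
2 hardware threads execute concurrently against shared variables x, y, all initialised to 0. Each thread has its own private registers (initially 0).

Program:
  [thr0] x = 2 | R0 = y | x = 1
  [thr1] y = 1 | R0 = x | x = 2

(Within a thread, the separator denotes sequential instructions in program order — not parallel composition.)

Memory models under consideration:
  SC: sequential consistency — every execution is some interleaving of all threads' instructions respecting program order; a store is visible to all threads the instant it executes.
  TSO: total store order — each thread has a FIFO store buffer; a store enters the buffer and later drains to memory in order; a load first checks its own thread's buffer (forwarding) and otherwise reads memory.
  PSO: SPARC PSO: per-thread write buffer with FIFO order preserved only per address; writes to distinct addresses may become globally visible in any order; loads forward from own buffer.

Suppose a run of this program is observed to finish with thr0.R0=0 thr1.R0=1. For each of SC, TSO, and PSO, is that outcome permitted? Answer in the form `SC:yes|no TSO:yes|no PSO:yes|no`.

SC:yes TSO:yes PSO:yes

outcome vector order: (thr0.R0,thr1.R0)
SC: 5 outcomes — {0/1 0/2 1/0 1/1 1/2}
TSO: 6 outcomes — {0/0 0/1 0/2 1/0 1/1 1/2}
PSO: 6 outcomes — {0/0 0/1 0/2 1/0 1/1 1/2}
target 0/1 ∈ {SC,TSO,PSO}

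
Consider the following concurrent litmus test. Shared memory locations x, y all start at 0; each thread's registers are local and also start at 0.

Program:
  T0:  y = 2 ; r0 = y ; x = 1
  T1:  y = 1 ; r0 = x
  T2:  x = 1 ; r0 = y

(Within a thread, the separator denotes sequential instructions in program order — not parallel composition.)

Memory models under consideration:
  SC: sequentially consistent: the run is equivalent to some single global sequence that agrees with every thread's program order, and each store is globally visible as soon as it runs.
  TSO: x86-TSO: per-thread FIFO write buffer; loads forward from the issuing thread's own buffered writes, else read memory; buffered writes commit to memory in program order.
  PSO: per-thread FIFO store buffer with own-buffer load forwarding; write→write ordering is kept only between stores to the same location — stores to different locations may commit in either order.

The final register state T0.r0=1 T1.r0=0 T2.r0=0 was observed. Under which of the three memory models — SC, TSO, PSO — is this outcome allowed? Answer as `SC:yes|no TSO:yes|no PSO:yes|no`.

SC:no TSO:yes PSO:yes

outcome vector order: (T0.r0,T1.r0,T2.r0)
under SC → 101 110 111 112 201 202 210 211 212
under TSO → 100 101 102 110 111 112 200 201 202 210 211 212
under PSO → 100 101 102 110 111 112 200 201 202 210 211 212
target 100 ∈ {TSO,PSO}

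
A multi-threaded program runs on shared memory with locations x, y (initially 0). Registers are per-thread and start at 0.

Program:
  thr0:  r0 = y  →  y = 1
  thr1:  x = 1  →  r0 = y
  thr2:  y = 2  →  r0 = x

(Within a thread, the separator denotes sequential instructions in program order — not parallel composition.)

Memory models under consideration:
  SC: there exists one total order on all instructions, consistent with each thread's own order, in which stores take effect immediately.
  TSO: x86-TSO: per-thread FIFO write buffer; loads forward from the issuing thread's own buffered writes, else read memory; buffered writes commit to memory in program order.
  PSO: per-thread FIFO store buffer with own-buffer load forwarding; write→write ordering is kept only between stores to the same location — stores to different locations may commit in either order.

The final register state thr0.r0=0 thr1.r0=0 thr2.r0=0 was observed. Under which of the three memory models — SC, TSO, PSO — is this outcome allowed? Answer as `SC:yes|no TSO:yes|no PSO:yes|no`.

outcome vector order: (thr0.r0,thr1.r0,thr2.r0)
SC (10): 0/0/1, 0/1/0, 0/1/1, 0/2/0, 0/2/1, 2/0/1, 2/1/0, 2/1/1, 2/2/0, 2/2/1
TSO (12): 0/0/0, 0/0/1, 0/1/0, 0/1/1, 0/2/0, 0/2/1, 2/0/0, 2/0/1, 2/1/0, 2/1/1, 2/2/0, 2/2/1
PSO (12): 0/0/0, 0/0/1, 0/1/0, 0/1/1, 0/2/0, 0/2/1, 2/0/0, 2/0/1, 2/1/0, 2/1/1, 2/2/0, 2/2/1
target 0/0/0 ∈ {TSO,PSO}

SC:no TSO:yes PSO:yes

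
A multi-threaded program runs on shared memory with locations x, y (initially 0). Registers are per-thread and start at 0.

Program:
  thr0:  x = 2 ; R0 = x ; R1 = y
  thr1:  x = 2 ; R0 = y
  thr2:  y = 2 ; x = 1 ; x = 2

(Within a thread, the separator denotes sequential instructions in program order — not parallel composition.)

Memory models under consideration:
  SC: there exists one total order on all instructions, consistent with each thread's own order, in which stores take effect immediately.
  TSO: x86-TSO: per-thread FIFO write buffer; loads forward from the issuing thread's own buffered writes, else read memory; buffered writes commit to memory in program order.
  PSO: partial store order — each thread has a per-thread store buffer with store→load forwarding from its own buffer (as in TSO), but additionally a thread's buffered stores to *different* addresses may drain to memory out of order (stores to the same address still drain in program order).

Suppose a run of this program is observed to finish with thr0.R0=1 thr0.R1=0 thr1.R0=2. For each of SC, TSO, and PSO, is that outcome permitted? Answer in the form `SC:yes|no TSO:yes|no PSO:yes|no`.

SC:no TSO:no PSO:yes

outcome vector order: (thr0.R0,thr0.R1,thr1.R0)
under SC → 120 122 200 202 220 222
under TSO → 120 122 200 202 220 222
under PSO → 100 102 120 122 200 202 220 222
target 102 ∈ {PSO}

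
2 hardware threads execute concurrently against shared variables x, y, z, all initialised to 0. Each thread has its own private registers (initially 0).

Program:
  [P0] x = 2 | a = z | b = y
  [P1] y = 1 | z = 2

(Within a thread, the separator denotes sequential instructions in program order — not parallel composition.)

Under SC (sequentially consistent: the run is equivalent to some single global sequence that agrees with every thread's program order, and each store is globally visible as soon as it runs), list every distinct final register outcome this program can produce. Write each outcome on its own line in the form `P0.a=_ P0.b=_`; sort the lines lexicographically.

outcome vector order: (P0.a,P0.b)
|SC outcomes| = 3

P0.a=0 P0.b=0
P0.a=0 P0.b=1
P0.a=2 P0.b=1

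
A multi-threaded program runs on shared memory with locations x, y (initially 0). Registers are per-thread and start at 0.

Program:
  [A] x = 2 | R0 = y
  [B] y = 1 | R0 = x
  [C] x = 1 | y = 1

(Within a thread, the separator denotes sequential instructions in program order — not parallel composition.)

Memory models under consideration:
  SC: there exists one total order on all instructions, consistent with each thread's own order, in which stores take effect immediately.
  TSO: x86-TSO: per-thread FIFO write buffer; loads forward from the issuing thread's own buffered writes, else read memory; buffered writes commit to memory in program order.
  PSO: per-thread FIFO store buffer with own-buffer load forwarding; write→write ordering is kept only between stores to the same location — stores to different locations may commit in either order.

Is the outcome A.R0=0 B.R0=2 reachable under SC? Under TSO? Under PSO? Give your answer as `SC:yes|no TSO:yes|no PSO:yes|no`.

SC:yes TSO:yes PSO:yes

outcome vector order: (A.R0,B.R0)
[SC] allowed = {0/1; 0/2; 1/0; 1/1; 1/2}
[TSO] allowed = {0/0; 0/1; 0/2; 1/0; 1/1; 1/2}
[PSO] allowed = {0/0; 0/1; 0/2; 1/0; 1/1; 1/2}
target 0/2 ∈ {SC,TSO,PSO}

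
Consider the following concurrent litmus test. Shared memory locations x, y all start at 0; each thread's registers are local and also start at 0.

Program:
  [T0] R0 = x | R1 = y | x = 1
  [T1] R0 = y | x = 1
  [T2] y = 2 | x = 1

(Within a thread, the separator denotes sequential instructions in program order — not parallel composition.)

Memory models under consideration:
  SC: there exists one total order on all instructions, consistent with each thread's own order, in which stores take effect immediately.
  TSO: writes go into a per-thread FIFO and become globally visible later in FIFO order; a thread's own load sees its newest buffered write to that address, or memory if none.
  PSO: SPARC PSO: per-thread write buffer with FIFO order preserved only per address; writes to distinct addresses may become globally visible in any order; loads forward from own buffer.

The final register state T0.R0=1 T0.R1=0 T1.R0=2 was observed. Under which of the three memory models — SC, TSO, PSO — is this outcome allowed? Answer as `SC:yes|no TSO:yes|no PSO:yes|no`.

outcome vector order: (T0.R0,T0.R1,T1.R0)
[SC] allowed = {(0,0,0); (0,0,2); (0,2,0); (0,2,2); (1,0,0); (1,2,0); (1,2,2)}
[TSO] allowed = {(0,0,0); (0,0,2); (0,2,0); (0,2,2); (1,0,0); (1,2,0); (1,2,2)}
[PSO] allowed = {(0,0,0); (0,0,2); (0,2,0); (0,2,2); (1,0,0); (1,0,2); (1,2,0); (1,2,2)}
target (1,0,2) ∈ {PSO}

SC:no TSO:no PSO:yes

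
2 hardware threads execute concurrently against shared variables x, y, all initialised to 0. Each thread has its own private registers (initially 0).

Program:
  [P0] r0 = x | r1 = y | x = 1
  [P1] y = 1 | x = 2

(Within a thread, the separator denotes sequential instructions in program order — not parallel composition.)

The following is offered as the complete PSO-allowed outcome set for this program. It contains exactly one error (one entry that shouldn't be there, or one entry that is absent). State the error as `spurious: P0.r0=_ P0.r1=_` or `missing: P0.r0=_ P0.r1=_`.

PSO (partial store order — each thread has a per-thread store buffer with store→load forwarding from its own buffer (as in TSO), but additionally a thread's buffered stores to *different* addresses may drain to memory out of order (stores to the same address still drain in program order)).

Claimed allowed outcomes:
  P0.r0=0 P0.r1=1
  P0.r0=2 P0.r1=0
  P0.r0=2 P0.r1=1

outcome vector order: (P0.r0,P0.r1)
PSO (4): (0,0); (0,1); (2,0); (2,1)
PSO∖claimed = {(0,0)}

missing: P0.r0=0 P0.r1=0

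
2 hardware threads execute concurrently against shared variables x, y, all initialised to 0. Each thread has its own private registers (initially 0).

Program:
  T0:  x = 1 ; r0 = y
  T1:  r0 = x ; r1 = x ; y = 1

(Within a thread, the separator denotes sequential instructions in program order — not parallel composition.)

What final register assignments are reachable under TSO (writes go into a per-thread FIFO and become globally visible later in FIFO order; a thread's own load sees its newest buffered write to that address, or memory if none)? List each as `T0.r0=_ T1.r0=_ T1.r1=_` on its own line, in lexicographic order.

outcome vector order: (T0.r0,T1.r0,T1.r1)
|TSO outcomes| = 6

T0.r0=0 T1.r0=0 T1.r1=0
T0.r0=0 T1.r0=0 T1.r1=1
T0.r0=0 T1.r0=1 T1.r1=1
T0.r0=1 T1.r0=0 T1.r1=0
T0.r0=1 T1.r0=0 T1.r1=1
T0.r0=1 T1.r0=1 T1.r1=1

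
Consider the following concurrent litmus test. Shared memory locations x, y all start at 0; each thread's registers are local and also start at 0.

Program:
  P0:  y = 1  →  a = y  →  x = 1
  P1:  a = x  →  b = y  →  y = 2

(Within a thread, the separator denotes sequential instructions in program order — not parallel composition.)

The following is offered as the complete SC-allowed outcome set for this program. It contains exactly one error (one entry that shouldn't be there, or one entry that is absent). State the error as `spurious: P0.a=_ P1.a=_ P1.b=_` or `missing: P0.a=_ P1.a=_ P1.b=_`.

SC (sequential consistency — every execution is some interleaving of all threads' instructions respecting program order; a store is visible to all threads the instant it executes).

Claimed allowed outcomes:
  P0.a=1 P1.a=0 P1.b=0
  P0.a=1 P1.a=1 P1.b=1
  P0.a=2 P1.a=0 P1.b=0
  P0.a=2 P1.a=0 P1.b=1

missing: P0.a=1 P1.a=0 P1.b=1

outcome vector order: (P0.a,P1.a,P1.b)
[SC] allowed = {<1 0 0> <1 0 1> <1 1 1> <2 0 0> <2 0 1>}
SC∖claimed = {<1 0 1>}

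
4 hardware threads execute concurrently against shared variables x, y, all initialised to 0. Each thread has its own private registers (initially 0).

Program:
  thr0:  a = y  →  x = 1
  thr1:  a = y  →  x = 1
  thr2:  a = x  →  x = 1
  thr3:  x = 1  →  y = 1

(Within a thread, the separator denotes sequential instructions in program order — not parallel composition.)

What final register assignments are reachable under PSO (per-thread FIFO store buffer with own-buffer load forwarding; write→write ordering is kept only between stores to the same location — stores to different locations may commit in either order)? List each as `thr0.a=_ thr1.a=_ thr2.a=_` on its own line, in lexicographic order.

outcome vector order: (thr0.a,thr1.a,thr2.a)
|PSO outcomes| = 8

thr0.a=0 thr1.a=0 thr2.a=0
thr0.a=0 thr1.a=0 thr2.a=1
thr0.a=0 thr1.a=1 thr2.a=0
thr0.a=0 thr1.a=1 thr2.a=1
thr0.a=1 thr1.a=0 thr2.a=0
thr0.a=1 thr1.a=0 thr2.a=1
thr0.a=1 thr1.a=1 thr2.a=0
thr0.a=1 thr1.a=1 thr2.a=1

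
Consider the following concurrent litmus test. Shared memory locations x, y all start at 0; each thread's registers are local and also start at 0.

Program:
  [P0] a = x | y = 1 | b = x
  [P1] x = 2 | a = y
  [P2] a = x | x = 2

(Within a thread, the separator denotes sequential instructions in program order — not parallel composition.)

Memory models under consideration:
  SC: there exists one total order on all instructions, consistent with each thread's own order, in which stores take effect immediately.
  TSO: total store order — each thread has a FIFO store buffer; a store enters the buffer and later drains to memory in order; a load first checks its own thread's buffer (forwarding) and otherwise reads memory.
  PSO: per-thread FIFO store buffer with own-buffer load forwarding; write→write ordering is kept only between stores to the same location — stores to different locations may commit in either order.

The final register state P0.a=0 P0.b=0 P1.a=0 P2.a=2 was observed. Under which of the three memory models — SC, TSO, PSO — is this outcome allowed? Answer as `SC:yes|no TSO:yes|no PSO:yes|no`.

outcome vector order: (P0.a,P0.b,P1.a,P2.a)
SC (10): <0 0 1 0>; <0 0 1 2>; <0 2 0 0>; <0 2 0 2>; <0 2 1 0>; <0 2 1 2>; <2 2 0 0>; <2 2 0 2>; <2 2 1 0>; <2 2 1 2>
TSO (12): <0 0 0 0>; <0 0 0 2>; <0 0 1 0>; <0 0 1 2>; <0 2 0 0>; <0 2 0 2>; <0 2 1 0>; <0 2 1 2>; <2 2 0 0>; <2 2 0 2>; <2 2 1 0>; <2 2 1 2>
PSO (12): <0 0 0 0>; <0 0 0 2>; <0 0 1 0>; <0 0 1 2>; <0 2 0 0>; <0 2 0 2>; <0 2 1 0>; <0 2 1 2>; <2 2 0 0>; <2 2 0 2>; <2 2 1 0>; <2 2 1 2>
target <0 0 0 2> ∈ {TSO,PSO}

SC:no TSO:yes PSO:yes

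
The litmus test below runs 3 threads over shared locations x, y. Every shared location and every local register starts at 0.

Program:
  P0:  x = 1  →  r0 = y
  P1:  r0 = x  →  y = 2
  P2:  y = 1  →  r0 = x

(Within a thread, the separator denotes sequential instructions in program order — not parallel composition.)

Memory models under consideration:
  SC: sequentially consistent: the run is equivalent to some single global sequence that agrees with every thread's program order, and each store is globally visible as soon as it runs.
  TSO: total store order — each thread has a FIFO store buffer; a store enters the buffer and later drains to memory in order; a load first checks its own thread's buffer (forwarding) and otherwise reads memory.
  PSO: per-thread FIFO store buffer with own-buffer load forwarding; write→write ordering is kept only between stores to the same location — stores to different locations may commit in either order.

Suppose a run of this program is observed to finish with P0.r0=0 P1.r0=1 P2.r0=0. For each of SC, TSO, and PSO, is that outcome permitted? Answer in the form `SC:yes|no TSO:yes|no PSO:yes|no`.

SC:no TSO:yes PSO:yes

outcome vector order: (P0.r0,P1.r0,P2.r0)
under SC → 0/0/1, 0/1/1, 1/0/0, 1/0/1, 1/1/0, 1/1/1, 2/0/0, 2/0/1, 2/1/0, 2/1/1
under TSO → 0/0/0, 0/0/1, 0/1/0, 0/1/1, 1/0/0, 1/0/1, 1/1/0, 1/1/1, 2/0/0, 2/0/1, 2/1/0, 2/1/1
under PSO → 0/0/0, 0/0/1, 0/1/0, 0/1/1, 1/0/0, 1/0/1, 1/1/0, 1/1/1, 2/0/0, 2/0/1, 2/1/0, 2/1/1
target 0/1/0 ∈ {TSO,PSO}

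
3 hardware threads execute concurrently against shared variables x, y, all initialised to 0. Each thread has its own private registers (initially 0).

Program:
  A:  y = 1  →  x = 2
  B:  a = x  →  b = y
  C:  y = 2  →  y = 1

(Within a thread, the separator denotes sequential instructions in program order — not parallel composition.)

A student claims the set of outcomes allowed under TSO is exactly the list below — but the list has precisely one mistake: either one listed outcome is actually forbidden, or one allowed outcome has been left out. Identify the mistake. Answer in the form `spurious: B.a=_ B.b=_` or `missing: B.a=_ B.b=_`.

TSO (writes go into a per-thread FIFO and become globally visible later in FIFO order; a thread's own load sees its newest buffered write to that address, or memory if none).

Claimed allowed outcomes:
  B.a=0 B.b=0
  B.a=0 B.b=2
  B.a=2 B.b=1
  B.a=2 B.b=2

outcome vector order: (B.a,B.b)
TSO (5): (0,0), (0,1), (0,2), (2,1), (2,2)
TSO∖claimed = {(0,1)}

missing: B.a=0 B.b=1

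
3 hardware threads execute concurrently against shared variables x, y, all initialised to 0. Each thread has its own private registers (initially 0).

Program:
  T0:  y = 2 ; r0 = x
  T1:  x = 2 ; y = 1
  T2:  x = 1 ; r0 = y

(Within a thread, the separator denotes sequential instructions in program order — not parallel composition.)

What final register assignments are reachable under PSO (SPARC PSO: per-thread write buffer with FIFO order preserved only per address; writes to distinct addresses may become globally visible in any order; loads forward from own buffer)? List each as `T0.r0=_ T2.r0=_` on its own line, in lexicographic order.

T0.r0=0 T2.r0=0
T0.r0=0 T2.r0=1
T0.r0=0 T2.r0=2
T0.r0=1 T2.r0=0
T0.r0=1 T2.r0=1
T0.r0=1 T2.r0=2
T0.r0=2 T2.r0=0
T0.r0=2 T2.r0=1
T0.r0=2 T2.r0=2

outcome vector order: (T0.r0,T2.r0)
|PSO outcomes| = 9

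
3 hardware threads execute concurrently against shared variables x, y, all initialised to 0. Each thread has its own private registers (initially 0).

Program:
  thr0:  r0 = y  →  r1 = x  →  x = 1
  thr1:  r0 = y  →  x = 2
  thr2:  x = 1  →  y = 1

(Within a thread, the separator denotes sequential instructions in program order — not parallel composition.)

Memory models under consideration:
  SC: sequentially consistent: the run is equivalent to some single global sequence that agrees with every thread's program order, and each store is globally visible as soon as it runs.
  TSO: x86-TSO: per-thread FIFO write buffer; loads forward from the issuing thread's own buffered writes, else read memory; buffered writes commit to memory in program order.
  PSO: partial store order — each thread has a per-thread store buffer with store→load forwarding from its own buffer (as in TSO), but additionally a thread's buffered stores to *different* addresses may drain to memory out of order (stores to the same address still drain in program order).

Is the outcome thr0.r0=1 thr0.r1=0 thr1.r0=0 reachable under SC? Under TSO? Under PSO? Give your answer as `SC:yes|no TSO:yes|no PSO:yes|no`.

SC:no TSO:no PSO:yes

outcome vector order: (thr0.r0,thr0.r1,thr1.r0)
[SC] allowed = {<0 0 0>; <0 0 1>; <0 1 0>; <0 1 1>; <0 2 0>; <0 2 1>; <1 1 0>; <1 1 1>; <1 2 0>; <1 2 1>}
[TSO] allowed = {<0 0 0>; <0 0 1>; <0 1 0>; <0 1 1>; <0 2 0>; <0 2 1>; <1 1 0>; <1 1 1>; <1 2 0>; <1 2 1>}
[PSO] allowed = {<0 0 0>; <0 0 1>; <0 1 0>; <0 1 1>; <0 2 0>; <0 2 1>; <1 0 0>; <1 0 1>; <1 1 0>; <1 1 1>; <1 2 0>; <1 2 1>}
target <1 0 0> ∈ {PSO}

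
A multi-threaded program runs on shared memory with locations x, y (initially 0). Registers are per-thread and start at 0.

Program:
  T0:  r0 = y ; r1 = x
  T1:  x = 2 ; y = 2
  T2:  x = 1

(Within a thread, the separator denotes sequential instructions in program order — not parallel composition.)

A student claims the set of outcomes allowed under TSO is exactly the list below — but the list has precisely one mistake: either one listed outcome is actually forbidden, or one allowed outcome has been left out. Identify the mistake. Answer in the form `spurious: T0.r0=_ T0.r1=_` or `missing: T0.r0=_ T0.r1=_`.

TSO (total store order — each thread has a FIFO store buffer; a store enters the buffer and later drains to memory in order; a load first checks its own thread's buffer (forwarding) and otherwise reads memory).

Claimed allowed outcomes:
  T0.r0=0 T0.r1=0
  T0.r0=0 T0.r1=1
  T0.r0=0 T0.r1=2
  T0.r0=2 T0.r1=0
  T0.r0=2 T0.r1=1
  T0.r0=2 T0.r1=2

outcome vector order: (T0.r0,T0.r1)
under TSO → 00, 01, 02, 21, 22
claimed∖TSO = {20}

spurious: T0.r0=2 T0.r1=0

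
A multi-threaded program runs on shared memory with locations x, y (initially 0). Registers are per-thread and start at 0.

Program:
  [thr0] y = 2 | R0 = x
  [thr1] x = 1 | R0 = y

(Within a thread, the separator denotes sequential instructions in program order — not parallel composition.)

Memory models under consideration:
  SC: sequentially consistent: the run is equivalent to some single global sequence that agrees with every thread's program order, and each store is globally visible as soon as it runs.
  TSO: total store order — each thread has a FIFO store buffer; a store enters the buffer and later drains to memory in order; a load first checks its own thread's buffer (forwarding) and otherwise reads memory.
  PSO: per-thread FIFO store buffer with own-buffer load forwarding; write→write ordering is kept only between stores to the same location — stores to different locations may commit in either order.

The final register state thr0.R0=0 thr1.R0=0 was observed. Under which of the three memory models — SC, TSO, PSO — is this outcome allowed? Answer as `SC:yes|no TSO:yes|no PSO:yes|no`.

outcome vector order: (thr0.R0,thr1.R0)
under SC → <0 2> <1 0> <1 2>
under TSO → <0 0> <0 2> <1 0> <1 2>
under PSO → <0 0> <0 2> <1 0> <1 2>
target <0 0> ∈ {TSO,PSO}

SC:no TSO:yes PSO:yes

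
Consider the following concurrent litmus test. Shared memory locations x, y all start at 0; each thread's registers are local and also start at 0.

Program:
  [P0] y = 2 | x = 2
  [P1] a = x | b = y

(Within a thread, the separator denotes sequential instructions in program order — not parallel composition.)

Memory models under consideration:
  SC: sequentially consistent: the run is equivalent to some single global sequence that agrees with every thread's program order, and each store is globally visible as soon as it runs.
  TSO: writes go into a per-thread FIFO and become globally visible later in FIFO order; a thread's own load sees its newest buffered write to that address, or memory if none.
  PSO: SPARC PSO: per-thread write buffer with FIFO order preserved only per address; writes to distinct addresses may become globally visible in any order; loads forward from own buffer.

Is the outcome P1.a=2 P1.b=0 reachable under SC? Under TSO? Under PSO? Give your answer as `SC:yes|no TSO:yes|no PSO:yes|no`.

outcome vector order: (P1.a,P1.b)
SC (3): 00 02 22
TSO (3): 00 02 22
PSO (4): 00 02 20 22
target 20 ∈ {PSO}

SC:no TSO:no PSO:yes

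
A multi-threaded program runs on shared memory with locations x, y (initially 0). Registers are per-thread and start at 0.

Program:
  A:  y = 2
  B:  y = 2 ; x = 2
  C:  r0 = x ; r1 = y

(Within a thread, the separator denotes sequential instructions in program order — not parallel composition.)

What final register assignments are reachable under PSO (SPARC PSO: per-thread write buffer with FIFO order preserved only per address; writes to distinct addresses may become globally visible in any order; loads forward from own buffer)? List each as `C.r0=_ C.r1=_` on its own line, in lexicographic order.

C.r0=0 C.r1=0
C.r0=0 C.r1=2
C.r0=2 C.r1=0
C.r0=2 C.r1=2

outcome vector order: (C.r0,C.r1)
|PSO outcomes| = 4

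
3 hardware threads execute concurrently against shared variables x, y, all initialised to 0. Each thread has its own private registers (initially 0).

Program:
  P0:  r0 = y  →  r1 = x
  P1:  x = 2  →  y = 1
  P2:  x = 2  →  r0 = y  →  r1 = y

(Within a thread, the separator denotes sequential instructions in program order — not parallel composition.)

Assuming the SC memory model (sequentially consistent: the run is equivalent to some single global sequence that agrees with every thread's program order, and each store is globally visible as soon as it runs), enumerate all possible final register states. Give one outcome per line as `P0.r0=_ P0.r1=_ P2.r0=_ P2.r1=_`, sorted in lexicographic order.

outcome vector order: (P0.r0,P0.r1,P2.r0,P2.r1)
|SC outcomes| = 9

P0.r0=0 P0.r1=0 P2.r0=0 P2.r1=0
P0.r0=0 P0.r1=0 P2.r0=0 P2.r1=1
P0.r0=0 P0.r1=0 P2.r0=1 P2.r1=1
P0.r0=0 P0.r1=2 P2.r0=0 P2.r1=0
P0.r0=0 P0.r1=2 P2.r0=0 P2.r1=1
P0.r0=0 P0.r1=2 P2.r0=1 P2.r1=1
P0.r0=1 P0.r1=2 P2.r0=0 P2.r1=0
P0.r0=1 P0.r1=2 P2.r0=0 P2.r1=1
P0.r0=1 P0.r1=2 P2.r0=1 P2.r1=1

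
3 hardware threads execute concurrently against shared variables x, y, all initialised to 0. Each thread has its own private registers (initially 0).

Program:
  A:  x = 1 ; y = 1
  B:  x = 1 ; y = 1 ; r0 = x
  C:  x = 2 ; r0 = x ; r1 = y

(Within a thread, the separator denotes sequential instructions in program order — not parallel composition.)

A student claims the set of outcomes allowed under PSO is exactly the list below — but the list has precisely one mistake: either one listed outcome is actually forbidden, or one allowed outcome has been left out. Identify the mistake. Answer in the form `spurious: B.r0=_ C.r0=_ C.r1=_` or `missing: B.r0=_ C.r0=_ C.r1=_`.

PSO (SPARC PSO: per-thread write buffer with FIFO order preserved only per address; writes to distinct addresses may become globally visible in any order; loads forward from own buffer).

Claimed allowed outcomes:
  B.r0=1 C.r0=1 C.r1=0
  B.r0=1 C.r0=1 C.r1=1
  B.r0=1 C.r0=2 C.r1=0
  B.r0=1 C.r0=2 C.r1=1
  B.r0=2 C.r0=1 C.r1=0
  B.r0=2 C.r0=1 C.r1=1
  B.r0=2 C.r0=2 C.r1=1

missing: B.r0=2 C.r0=2 C.r1=0

outcome vector order: (B.r0,C.r0,C.r1)
PSO (8): (1,1,0), (1,1,1), (1,2,0), (1,2,1), (2,1,0), (2,1,1), (2,2,0), (2,2,1)
PSO∖claimed = {(2,2,0)}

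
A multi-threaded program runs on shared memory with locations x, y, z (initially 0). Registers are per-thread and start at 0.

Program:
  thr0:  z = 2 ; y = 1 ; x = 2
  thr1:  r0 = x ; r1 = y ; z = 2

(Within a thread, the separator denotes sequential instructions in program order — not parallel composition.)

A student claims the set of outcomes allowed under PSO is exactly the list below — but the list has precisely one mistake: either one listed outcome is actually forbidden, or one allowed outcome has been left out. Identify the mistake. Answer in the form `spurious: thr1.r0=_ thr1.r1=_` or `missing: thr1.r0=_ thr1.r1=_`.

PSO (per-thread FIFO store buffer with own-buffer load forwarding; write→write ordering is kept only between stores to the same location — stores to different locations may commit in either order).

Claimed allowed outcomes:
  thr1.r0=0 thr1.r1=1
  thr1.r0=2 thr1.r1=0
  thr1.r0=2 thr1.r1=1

outcome vector order: (thr1.r0,thr1.r1)
under PSO → 0/0 0/1 2/0 2/1
PSO∖claimed = {0/0}

missing: thr1.r0=0 thr1.r1=0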